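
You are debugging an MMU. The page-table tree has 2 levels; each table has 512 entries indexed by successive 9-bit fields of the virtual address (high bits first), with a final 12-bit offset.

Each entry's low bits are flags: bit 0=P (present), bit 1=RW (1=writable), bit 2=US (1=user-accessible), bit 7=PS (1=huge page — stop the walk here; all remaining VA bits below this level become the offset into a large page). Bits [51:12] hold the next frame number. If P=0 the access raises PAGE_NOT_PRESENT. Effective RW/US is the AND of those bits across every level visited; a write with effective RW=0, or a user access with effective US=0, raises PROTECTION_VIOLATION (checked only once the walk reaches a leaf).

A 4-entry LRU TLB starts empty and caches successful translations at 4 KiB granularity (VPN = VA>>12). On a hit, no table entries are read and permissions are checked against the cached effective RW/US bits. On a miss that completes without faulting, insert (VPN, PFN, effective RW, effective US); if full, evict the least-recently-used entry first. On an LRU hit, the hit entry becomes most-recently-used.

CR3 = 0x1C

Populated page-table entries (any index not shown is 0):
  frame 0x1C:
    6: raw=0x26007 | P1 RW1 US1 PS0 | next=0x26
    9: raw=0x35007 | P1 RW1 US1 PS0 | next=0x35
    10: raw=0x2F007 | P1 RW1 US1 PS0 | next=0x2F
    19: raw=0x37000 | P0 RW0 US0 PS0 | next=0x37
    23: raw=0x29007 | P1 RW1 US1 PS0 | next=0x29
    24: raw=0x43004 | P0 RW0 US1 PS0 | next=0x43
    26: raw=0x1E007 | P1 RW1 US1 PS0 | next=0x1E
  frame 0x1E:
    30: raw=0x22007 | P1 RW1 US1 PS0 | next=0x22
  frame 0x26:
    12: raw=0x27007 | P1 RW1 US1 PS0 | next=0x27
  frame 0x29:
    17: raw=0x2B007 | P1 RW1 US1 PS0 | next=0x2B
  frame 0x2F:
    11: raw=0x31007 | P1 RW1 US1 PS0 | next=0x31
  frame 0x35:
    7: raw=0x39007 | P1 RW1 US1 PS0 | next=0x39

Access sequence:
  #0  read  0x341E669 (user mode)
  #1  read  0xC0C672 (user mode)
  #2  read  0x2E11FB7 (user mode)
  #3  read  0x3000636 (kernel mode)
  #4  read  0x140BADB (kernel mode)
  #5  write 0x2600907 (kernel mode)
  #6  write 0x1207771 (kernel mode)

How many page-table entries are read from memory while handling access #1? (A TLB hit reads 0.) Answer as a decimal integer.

Per-access translation:
#0 VA=0x341E669 (r,user):
  L0: frame=0x1C idx=26 entry=0x1E007 [P=1 RW=1 US=1 PS=0]
  L1: frame=0x1E idx=30 entry=0x22007 [P=1 RW=1 US=1 PS=0]
  ⇒ phys 0x22669  [2 reads]
#1 VA=0xC0C672 (r,user):
  L0: frame=0x1C idx=6 entry=0x26007 [P=1 RW=1 US=1 PS=0]
  L1: frame=0x26 idx=12 entry=0x27007 [P=1 RW=1 US=1 PS=0]
  ⇒ phys 0x27672  [2 reads]
#2 VA=0x2E11FB7 (r,user):
  L0: frame=0x1C idx=23 entry=0x29007 [P=1 RW=1 US=1 PS=0]
  L1: frame=0x29 idx=17 entry=0x2B007 [P=1 RW=1 US=1 PS=0]
  ⇒ phys 0x2BFB7  [2 reads]
#3 VA=0x3000636 (r,kernel):
  L0: frame=0x1C idx=24 entry=0x43004 [P=0 RW=0 US=1 PS=0]
  ✗ PAGE_NOT_PRESENT  [1 reads]
#4 VA=0x140BADB (r,kernel):
  L0: frame=0x1C idx=10 entry=0x2F007 [P=1 RW=1 US=1 PS=0]
  L1: frame=0x2F idx=11 entry=0x31007 [P=1 RW=1 US=1 PS=0]
  ⇒ phys 0x31ADB  [2 reads]
#5 VA=0x2600907 (w,kernel):
  L0: frame=0x1C idx=19 entry=0x37000 [P=0 RW=0 US=0 PS=0]
  ✗ PAGE_NOT_PRESENT  [1 reads]
#6 VA=0x1207771 (w,kernel):
  L0: frame=0x1C idx=9 entry=0x35007 [P=1 RW=1 US=1 PS=0]
  L1: frame=0x35 idx=7 entry=0x39007 [P=1 RW=1 US=1 PS=0]
  ⇒ phys 0x39771  [2 reads]

Entries read for #1: 2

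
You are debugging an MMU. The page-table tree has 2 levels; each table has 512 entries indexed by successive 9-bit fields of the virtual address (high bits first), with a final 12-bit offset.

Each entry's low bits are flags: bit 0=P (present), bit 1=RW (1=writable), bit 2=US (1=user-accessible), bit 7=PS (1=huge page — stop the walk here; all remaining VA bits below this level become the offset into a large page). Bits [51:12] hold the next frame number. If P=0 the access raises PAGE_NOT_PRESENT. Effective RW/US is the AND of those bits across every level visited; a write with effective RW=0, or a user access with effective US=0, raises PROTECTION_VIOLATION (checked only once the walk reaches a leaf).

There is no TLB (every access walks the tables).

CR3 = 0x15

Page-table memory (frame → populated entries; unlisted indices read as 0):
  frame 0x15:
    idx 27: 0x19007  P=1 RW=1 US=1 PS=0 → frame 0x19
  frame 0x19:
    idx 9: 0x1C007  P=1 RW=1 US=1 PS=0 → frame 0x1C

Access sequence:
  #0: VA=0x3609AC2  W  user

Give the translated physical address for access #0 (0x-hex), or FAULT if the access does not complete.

Per-access translation:
#0 VA=0x3609AC2 (w,user):
  lvl0: tbl 0x15, slot 27 ⇒ 0x19007 (P1/RW1/US1/PS0)
  lvl1: tbl 0x19, slot 9 ⇒ 0x1C007 (P1/RW1/US1/PS0)
  → PA=0x1CAC2  (2 entries read)

Access #0 PA: 0x1CAC2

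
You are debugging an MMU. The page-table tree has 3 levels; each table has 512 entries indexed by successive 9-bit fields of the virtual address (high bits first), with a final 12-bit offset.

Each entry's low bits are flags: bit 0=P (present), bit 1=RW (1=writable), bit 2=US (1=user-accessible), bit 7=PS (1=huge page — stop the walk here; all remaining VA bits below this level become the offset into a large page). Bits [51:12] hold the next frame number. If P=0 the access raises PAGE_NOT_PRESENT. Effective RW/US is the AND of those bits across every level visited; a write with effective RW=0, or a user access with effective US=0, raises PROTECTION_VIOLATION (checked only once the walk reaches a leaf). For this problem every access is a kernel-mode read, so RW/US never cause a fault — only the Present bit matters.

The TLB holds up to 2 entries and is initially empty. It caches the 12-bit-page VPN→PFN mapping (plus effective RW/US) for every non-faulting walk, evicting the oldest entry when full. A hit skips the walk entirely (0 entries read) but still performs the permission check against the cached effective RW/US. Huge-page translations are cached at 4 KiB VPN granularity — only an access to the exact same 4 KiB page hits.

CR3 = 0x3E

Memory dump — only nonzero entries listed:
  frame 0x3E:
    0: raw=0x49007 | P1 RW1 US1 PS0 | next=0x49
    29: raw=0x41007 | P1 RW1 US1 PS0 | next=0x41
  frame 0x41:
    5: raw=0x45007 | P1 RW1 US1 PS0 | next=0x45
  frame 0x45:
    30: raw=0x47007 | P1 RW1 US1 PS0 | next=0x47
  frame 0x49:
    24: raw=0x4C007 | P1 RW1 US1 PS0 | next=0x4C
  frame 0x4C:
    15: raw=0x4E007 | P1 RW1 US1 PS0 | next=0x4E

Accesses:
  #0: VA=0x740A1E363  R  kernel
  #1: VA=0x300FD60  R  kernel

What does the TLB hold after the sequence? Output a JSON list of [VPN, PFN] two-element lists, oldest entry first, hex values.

Trace:
#0 VA=0x740A1E363 (r,kernel):
  lvl0: tbl 0x3E, slot 29 ⇒ 0x41007 (P1/RW1/US1/PS0)
  lvl1: tbl 0x41, slot 5 ⇒ 0x45007 (P1/RW1/US1/PS0)
  lvl2: tbl 0x45, slot 30 ⇒ 0x47007 (P1/RW1/US1/PS0)
  ✓ 0x47363  — 3 lookups
#1 VA=0x300FD60 (r,kernel):
  lvl0: tbl 0x3E, slot 0 ⇒ 0x49007 (P1/RW1/US1/PS0)
  lvl1: tbl 0x49, slot 24 ⇒ 0x4C007 (P1/RW1/US1/PS0)
  lvl2: tbl 0x4C, slot 15 ⇒ 0x4E007 (P1/RW1/US1/PS0)
  ✓ 0x4ED60  — 3 lookups

TLB: [["0x740A1E", "0x47"], ["0x300F", "0x4E"]]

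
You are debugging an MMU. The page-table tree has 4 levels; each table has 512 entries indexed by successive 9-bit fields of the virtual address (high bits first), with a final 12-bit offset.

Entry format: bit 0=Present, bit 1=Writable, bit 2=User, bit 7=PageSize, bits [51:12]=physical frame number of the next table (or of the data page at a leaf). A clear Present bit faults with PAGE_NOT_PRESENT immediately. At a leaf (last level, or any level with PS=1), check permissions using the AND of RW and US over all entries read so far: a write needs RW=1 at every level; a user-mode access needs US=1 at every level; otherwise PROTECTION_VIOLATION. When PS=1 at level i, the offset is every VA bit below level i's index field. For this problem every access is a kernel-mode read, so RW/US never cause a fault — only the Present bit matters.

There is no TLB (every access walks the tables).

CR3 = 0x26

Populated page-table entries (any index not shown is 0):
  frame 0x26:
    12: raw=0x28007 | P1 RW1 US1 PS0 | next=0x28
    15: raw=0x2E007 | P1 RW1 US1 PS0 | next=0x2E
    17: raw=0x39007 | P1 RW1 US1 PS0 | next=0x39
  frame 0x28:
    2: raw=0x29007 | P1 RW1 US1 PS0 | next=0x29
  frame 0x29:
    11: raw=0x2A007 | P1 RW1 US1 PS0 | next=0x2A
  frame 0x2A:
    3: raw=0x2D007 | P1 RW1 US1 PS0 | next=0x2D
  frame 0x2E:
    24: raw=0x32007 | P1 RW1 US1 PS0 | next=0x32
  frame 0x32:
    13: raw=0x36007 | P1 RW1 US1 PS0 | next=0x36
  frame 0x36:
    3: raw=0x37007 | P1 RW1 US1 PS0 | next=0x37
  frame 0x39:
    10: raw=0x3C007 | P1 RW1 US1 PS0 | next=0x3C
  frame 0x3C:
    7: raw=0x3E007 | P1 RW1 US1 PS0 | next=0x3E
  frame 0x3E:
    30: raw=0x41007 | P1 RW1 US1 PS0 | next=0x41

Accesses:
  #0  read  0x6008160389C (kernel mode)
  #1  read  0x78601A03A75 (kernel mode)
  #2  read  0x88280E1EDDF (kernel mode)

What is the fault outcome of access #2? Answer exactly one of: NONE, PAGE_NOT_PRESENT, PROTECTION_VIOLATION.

Walk each access:
#0 VA=0x6008160389C (r,kernel):
  lvl0: tbl 0x26, slot 12 ⇒ 0x28007 (P1/RW1/US1/PS0)
  lvl1: tbl 0x28, slot 2 ⇒ 0x29007 (P1/RW1/US1/PS0)
  lvl2: tbl 0x29, slot 11 ⇒ 0x2A007 (P1/RW1/US1/PS0)
  lvl3: tbl 0x2A, slot 3 ⇒ 0x2D007 (P1/RW1/US1/PS0)
  ⇒ phys 0x2D89C  [4 reads]
#1 VA=0x78601A03A75 (r,kernel):
  lvl0: tbl 0x26, slot 15 ⇒ 0x2E007 (P1/RW1/US1/PS0)
  lvl1: tbl 0x2E, slot 24 ⇒ 0x32007 (P1/RW1/US1/PS0)
  lvl2: tbl 0x32, slot 13 ⇒ 0x36007 (P1/RW1/US1/PS0)
  lvl3: tbl 0x36, slot 3 ⇒ 0x37007 (P1/RW1/US1/PS0)
  ⇒ phys 0x37A75  [4 reads]
#2 VA=0x88280E1EDDF (r,kernel):
  lvl0: tbl 0x26, slot 17 ⇒ 0x39007 (P1/RW1/US1/PS0)
  lvl1: tbl 0x39, slot 10 ⇒ 0x3C007 (P1/RW1/US1/PS0)
  lvl2: tbl 0x3C, slot 7 ⇒ 0x3E007 (P1/RW1/US1/PS0)
  lvl3: tbl 0x3E, slot 30 ⇒ 0x41007 (P1/RW1/US1/PS0)
  ⇒ phys 0x41DDF  [4 reads]

Access #2 fault: NONE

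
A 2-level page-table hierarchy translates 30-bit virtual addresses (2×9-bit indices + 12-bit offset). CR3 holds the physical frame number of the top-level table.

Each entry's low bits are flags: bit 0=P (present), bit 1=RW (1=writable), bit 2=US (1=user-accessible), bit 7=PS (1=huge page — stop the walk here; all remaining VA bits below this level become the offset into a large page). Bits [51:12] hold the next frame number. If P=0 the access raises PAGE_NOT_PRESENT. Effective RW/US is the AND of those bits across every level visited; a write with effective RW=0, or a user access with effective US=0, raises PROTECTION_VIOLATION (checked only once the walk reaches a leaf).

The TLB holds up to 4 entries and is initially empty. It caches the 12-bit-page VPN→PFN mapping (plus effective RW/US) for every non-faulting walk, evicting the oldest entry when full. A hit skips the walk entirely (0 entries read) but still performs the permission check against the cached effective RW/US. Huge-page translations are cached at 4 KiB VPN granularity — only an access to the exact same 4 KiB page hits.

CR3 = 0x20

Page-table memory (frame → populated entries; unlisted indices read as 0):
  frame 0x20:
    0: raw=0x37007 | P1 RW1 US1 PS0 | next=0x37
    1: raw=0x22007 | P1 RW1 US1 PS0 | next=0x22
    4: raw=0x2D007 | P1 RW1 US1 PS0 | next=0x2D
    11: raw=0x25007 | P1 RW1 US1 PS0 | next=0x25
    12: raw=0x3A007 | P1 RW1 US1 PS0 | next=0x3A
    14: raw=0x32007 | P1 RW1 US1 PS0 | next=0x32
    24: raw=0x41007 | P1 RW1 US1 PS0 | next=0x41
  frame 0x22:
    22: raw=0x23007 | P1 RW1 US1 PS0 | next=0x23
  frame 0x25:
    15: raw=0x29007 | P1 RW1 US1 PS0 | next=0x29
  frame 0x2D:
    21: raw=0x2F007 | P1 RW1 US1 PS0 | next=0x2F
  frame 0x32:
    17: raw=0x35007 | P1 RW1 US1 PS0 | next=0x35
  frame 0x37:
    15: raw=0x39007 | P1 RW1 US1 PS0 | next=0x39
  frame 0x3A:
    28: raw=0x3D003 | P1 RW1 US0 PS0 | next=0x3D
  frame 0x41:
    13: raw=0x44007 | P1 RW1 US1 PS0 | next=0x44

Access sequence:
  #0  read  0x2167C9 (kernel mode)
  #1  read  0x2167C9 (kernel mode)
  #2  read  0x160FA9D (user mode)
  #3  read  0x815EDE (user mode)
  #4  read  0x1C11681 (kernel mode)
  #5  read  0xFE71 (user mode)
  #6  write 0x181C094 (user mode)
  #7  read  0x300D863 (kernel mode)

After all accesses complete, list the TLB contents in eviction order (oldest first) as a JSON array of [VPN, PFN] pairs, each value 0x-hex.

Walk each access:
#0 VA=0x2167C9 (r,kernel):
  L0 @0x20[1] → 0x22007  P=1,RW=1,US=1,PS=0
  L1 @0x22[22] → 0x23007  P=1,RW=1,US=1,PS=0
  → PA=0x237C9  (2 entries read)
#1 VA=0x2167C9 (r,kernel):
  TLB hit vpn=0x216 → PA=0x237C9
#2 VA=0x160FA9D (r,user):
  L0 @0x20[11] → 0x25007  P=1,RW=1,US=1,PS=0
  L1 @0x25[15] → 0x29007  P=1,RW=1,US=1,PS=0
  → PA=0x29A9D  (2 entries read)
#3 VA=0x815EDE (r,user):
  L0 @0x20[4] → 0x2D007  P=1,RW=1,US=1,PS=0
  L1 @0x2D[21] → 0x2F007  P=1,RW=1,US=1,PS=0
  → PA=0x2FEDE  (2 entries read)
#4 VA=0x1C11681 (r,kernel):
  L0 @0x20[14] → 0x32007  P=1,RW=1,US=1,PS=0
  L1 @0x32[17] → 0x35007  P=1,RW=1,US=1,PS=0
  → PA=0x35681  (2 entries read)
#5 VA=0xFE71 (r,user):
  L0 @0x20[0] → 0x37007  P=1,RW=1,US=1,PS=0
  L1 @0x37[15] → 0x39007  P=1,RW=1,US=1,PS=0
  → PA=0x39E71  (2 entries read)
#6 VA=0x181C094 (w,user):
  L0 @0x20[12] → 0x3A007  P=1,RW=1,US=1,PS=0
  L1 @0x3A[28] → 0x3D003  P=1,RW=1,US=0,PS=0
  ⇒ fault: PROTECTION_VIOLATION  — 2 lookups
#7 VA=0x300D863 (r,kernel):
  L0 @0x20[24] → 0x41007  P=1,RW=1,US=1,PS=0
  L1 @0x41[13] → 0x44007  P=1,RW=1,US=1,PS=0
  → PA=0x44863  (2 entries read)

TLB: [["0x815", "0x2F"], ["0x1C11", "0x35"], ["0xF", "0x39"], ["0x300D", "0x44"]]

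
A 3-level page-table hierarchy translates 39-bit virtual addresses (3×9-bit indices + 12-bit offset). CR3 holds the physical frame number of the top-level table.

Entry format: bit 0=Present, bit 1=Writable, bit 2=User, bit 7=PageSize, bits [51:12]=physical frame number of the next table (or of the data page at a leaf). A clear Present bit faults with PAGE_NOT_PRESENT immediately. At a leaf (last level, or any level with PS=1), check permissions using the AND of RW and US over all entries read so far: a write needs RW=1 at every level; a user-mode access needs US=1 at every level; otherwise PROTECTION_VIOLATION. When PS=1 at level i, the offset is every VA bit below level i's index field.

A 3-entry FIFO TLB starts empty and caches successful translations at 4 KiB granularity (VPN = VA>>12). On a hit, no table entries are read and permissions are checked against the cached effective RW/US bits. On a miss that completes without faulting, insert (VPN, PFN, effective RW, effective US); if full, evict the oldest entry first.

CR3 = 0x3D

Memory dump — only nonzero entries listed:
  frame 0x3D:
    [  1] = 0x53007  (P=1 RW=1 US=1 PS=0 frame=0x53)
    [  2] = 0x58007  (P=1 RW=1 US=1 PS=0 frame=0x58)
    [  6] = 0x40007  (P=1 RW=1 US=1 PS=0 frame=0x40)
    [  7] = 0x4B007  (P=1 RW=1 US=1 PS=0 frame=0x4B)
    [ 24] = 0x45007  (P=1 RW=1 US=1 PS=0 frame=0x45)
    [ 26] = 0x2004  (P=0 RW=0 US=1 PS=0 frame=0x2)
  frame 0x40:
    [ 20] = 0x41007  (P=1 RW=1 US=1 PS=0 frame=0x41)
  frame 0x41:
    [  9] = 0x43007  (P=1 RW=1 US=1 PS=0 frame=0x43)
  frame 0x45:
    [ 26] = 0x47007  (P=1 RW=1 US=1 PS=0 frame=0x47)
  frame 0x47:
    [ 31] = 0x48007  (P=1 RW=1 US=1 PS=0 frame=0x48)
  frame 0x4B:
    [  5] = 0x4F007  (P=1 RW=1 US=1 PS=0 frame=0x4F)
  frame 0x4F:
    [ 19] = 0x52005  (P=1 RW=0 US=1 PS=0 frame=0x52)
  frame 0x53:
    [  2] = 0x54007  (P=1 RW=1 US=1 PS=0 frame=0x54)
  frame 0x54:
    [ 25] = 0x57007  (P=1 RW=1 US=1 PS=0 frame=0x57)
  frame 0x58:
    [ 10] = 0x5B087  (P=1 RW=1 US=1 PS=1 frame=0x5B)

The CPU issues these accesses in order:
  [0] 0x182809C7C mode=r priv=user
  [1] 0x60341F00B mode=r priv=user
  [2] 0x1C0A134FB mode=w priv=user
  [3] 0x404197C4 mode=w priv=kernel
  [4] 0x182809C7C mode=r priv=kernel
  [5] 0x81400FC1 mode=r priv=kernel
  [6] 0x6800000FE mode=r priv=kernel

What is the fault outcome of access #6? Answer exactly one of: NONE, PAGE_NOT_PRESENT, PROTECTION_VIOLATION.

Walk each access:
#0 VA=0x182809C7C (r,user):
  L0: frame=0x3D idx=6 entry=0x40007 [P=1 RW=1 US=1 PS=0]
  L1: frame=0x40 idx=20 entry=0x41007 [P=1 RW=1 US=1 PS=0]
  L2: frame=0x41 idx=9 entry=0x43007 [P=1 RW=1 US=1 PS=0]
  → PA=0x43C7C  (3 entries read)
#1 VA=0x60341F00B (r,user):
  L0: frame=0x3D idx=24 entry=0x45007 [P=1 RW=1 US=1 PS=0]
  L1: frame=0x45 idx=26 entry=0x47007 [P=1 RW=1 US=1 PS=0]
  L2: frame=0x47 idx=31 entry=0x48007 [P=1 RW=1 US=1 PS=0]
  → PA=0x4800B  (3 entries read)
#2 VA=0x1C0A134FB (w,user):
  L0: frame=0x3D idx=7 entry=0x4B007 [P=1 RW=1 US=1 PS=0]
  L1: frame=0x4B idx=5 entry=0x4F007 [P=1 RW=1 US=1 PS=0]
  L2: frame=0x4F idx=19 entry=0x52005 [P=1 RW=0 US=1 PS=0]
  ✗ PROTECTION_VIOLATION  [3 reads]
#3 VA=0x404197C4 (w,kernel):
  L0: frame=0x3D idx=1 entry=0x53007 [P=1 RW=1 US=1 PS=0]
  L1: frame=0x53 idx=2 entry=0x54007 [P=1 RW=1 US=1 PS=0]
  L2: frame=0x54 idx=25 entry=0x57007 [P=1 RW=1 US=1 PS=0]
  → PA=0x577C4  (3 entries read)
#4 VA=0x182809C7C (r,kernel):
  TLB hit vpn=0x182809 → PA=0x43C7C
#5 VA=0x81400FC1 (r,kernel):
  L0: frame=0x3D idx=2 entry=0x58007 [P=1 RW=1 US=1 PS=0]
  L1: frame=0x58 idx=10 entry=0x5B087 [P=1 RW=1 US=1 PS=1]
  → PA=0x5BFC1 (huge @L1)  (2 entries read)
#6 VA=0x6800000FE (r,kernel):
  L0: frame=0x3D idx=26 entry=0x2004 [P=0 RW=0 US=1 PS=0]
  ✗ PAGE_NOT_PRESENT  [1 reads]

Access #6 fault: PAGE_NOT_PRESENT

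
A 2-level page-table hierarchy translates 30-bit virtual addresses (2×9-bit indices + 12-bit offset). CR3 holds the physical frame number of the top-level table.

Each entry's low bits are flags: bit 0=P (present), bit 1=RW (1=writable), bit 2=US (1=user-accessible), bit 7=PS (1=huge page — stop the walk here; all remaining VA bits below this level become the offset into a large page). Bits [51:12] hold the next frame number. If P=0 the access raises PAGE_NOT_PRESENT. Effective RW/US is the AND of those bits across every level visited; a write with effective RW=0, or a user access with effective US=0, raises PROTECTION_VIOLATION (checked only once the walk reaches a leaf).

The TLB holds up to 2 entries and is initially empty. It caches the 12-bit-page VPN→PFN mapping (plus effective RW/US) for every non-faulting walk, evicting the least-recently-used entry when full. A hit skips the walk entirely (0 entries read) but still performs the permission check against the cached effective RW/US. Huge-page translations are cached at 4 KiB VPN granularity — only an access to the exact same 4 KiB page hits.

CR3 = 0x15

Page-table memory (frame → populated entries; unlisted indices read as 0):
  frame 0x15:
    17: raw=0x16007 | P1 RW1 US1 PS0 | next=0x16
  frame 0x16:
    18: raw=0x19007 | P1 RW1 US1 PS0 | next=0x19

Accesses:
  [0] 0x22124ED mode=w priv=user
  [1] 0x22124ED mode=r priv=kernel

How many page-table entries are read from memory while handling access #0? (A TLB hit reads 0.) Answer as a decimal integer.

Walk each access:
#0 VA=0x22124ED (w,user):
  [0] read 0x15 idx=17: raw=0x16007 flags P=1 W=1 U=1 S=0
  [1] read 0x16 idx=18: raw=0x19007 flags P=1 W=1 U=1 S=0
  ⇒ phys 0x194ED  [2 reads]
#1 VA=0x22124ED (r,kernel):
  TLB hit vpn=0x2212 → PA=0x194ED

Entries read for #0: 2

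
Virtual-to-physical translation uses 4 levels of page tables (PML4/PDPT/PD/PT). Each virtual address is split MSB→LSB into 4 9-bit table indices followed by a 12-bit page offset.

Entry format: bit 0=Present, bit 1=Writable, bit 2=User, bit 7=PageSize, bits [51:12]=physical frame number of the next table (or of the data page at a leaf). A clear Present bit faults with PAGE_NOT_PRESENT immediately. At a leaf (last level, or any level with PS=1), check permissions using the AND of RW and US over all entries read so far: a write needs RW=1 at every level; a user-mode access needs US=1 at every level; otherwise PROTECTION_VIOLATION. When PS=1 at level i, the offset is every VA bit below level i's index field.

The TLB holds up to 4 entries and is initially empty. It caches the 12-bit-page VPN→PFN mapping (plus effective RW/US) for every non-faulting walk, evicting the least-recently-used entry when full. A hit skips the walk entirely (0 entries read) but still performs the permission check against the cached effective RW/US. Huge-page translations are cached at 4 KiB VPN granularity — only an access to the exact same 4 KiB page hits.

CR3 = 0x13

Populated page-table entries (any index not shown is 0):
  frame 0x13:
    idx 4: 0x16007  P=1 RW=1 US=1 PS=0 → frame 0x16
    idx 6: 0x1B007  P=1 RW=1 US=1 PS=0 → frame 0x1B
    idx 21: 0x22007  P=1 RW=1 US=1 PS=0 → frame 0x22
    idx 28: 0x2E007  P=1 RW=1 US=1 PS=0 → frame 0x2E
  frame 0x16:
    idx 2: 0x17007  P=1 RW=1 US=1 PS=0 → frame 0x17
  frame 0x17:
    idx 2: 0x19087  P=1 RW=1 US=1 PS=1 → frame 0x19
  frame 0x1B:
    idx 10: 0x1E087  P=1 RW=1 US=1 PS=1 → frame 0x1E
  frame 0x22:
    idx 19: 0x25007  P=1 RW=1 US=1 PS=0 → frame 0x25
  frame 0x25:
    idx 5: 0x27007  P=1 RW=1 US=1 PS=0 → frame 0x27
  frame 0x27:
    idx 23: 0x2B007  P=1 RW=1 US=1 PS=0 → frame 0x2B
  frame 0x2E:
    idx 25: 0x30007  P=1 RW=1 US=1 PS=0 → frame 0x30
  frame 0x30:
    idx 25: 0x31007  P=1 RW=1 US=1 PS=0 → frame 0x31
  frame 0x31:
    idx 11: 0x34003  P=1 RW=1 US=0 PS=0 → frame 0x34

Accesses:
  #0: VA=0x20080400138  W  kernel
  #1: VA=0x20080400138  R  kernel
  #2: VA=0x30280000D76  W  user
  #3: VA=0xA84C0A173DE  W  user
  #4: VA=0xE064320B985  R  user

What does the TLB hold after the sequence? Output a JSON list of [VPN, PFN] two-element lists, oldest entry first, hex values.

Walk each access:
#0 VA=0x20080400138 (w,kernel):
  L0: frame=0x13 idx=4 entry=0x16007 [P=1 RW=1 US=1 PS=0]
  L1: frame=0x16 idx=2 entry=0x17007 [P=1 RW=1 US=1 PS=0]
  L2: frame=0x17 idx=2 entry=0x19087 [P=1 RW=1 US=1 PS=1]
  ✓ 0x19138 (huge @L2)  — 3 lookups
#1 VA=0x20080400138 (r,kernel):
  TLB hit vpn=0x20080400 → PA=0x19138
#2 VA=0x30280000D76 (w,user):
  L0: frame=0x13 idx=6 entry=0x1B007 [P=1 RW=1 US=1 PS=0]
  L1: frame=0x1B idx=10 entry=0x1E087 [P=1 RW=1 US=1 PS=1]
  ✓ 0x1ED76 (huge @L1)  — 2 lookups
#3 VA=0xA84C0A173DE (w,user):
  L0: frame=0x13 idx=21 entry=0x22007 [P=1 RW=1 US=1 PS=0]
  L1: frame=0x22 idx=19 entry=0x25007 [P=1 RW=1 US=1 PS=0]
  L2: frame=0x25 idx=5 entry=0x27007 [P=1 RW=1 US=1 PS=0]
  L3: frame=0x27 idx=23 entry=0x2B007 [P=1 RW=1 US=1 PS=0]
  ✓ 0x2B3DE  — 4 lookups
#4 VA=0xE064320B985 (r,user):
  L0: frame=0x13 idx=28 entry=0x2E007 [P=1 RW=1 US=1 PS=0]
  L1: frame=0x2E idx=25 entry=0x30007 [P=1 RW=1 US=1 PS=0]
  L2: frame=0x30 idx=25 entry=0x31007 [P=1 RW=1 US=1 PS=0]
  L3: frame=0x31 idx=11 entry=0x34003 [P=1 RW=1 US=0 PS=0]
  ✗ PROTECTION_VIOLATION  [4 reads]

TLB: [["0x20080400", "0x19"], ["0x30280000", "0x1E"], ["0xA84C0A17", "0x2B"]]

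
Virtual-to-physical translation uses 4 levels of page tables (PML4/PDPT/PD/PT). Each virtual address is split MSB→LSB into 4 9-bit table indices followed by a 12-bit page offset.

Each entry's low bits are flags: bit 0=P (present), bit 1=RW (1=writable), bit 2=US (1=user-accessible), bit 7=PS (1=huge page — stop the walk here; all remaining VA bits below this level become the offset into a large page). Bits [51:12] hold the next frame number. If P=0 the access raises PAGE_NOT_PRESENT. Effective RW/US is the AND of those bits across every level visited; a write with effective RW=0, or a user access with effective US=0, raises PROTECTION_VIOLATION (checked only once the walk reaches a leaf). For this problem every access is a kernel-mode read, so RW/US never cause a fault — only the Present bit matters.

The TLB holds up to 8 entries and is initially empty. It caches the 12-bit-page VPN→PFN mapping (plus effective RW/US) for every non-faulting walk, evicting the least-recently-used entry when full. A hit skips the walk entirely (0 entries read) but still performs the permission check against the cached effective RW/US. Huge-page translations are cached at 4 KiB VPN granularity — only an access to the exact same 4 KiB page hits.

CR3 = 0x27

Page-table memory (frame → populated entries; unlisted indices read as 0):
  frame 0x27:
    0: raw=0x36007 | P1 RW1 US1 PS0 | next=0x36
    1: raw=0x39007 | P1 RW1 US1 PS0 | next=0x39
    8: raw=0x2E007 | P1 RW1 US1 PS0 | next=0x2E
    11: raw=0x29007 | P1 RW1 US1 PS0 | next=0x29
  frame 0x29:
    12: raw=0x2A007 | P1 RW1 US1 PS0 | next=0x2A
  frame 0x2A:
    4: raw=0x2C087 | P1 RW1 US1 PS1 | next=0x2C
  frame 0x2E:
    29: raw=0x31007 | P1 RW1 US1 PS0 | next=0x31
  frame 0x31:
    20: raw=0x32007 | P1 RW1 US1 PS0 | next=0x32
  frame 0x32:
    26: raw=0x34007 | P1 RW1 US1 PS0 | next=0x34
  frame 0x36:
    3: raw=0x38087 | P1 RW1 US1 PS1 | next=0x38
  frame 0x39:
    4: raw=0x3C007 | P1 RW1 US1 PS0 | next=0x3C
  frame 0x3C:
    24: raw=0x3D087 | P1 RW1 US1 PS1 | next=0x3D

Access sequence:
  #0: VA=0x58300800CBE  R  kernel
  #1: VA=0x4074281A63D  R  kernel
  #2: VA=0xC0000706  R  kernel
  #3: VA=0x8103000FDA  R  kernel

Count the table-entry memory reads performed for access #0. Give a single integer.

Walk each access:
#0 VA=0x58300800CBE (r,kernel):
  L0 @0x27[11] → 0x29007  P=1,RW=1,US=1,PS=0
  L1 @0x29[12] → 0x2A007  P=1,RW=1,US=1,PS=0
  L2 @0x2A[4] → 0x2C087  P=1,RW=1,US=1,PS=1
  ✓ 0x2CCBE (huge @L2)  — 3 lookups
#1 VA=0x4074281A63D (r,kernel):
  L0 @0x27[8] → 0x2E007  P=1,RW=1,US=1,PS=0
  L1 @0x2E[29] → 0x31007  P=1,RW=1,US=1,PS=0
  L2 @0x31[20] → 0x32007  P=1,RW=1,US=1,PS=0
  L3 @0x32[26] → 0x34007  P=1,RW=1,US=1,PS=0
  ✓ 0x3463D  — 4 lookups
#2 VA=0xC0000706 (r,kernel):
  L0 @0x27[0] → 0x36007  P=1,RW=1,US=1,PS=0
  L1 @0x36[3] → 0x38087  P=1,RW=1,US=1,PS=1
  ✓ 0x38706 (huge @L1)  — 2 lookups
#3 VA=0x8103000FDA (r,kernel):
  L0 @0x27[1] → 0x39007  P=1,RW=1,US=1,PS=0
  L1 @0x39[4] → 0x3C007  P=1,RW=1,US=1,PS=0
  L2 @0x3C[24] → 0x3D087  P=1,RW=1,US=1,PS=1
  ✓ 0x3DFDA (huge @L2)  — 3 lookups

Entries read for #0: 3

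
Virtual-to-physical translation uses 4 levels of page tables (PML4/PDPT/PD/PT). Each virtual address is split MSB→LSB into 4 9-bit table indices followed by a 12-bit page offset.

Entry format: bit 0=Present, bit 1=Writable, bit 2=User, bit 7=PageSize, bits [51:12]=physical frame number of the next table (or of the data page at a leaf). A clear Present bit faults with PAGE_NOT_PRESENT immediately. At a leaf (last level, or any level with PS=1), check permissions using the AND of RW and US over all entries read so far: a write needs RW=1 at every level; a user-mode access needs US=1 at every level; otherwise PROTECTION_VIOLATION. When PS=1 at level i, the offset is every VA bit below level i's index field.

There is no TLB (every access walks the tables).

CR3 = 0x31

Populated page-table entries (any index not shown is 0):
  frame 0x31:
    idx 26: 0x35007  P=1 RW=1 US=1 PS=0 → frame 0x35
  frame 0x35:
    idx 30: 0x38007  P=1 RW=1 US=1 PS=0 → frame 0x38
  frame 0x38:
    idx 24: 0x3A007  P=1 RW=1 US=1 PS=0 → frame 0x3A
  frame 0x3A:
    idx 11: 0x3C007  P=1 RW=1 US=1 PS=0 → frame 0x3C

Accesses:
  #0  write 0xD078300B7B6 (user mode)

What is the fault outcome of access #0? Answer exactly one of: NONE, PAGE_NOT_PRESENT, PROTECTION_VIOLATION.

Walk each access:
#0 VA=0xD078300B7B6 (w,user):
  lvl0: tbl 0x31, slot 26 ⇒ 0x35007 (P1/RW1/US1/PS0)
  lvl1: tbl 0x35, slot 30 ⇒ 0x38007 (P1/RW1/US1/PS0)
  lvl2: tbl 0x38, slot 24 ⇒ 0x3A007 (P1/RW1/US1/PS0)
  lvl3: tbl 0x3A, slot 11 ⇒ 0x3C007 (P1/RW1/US1/PS0)
  ⇒ phys 0x3C7B6  [4 reads]

Access #0 fault: NONE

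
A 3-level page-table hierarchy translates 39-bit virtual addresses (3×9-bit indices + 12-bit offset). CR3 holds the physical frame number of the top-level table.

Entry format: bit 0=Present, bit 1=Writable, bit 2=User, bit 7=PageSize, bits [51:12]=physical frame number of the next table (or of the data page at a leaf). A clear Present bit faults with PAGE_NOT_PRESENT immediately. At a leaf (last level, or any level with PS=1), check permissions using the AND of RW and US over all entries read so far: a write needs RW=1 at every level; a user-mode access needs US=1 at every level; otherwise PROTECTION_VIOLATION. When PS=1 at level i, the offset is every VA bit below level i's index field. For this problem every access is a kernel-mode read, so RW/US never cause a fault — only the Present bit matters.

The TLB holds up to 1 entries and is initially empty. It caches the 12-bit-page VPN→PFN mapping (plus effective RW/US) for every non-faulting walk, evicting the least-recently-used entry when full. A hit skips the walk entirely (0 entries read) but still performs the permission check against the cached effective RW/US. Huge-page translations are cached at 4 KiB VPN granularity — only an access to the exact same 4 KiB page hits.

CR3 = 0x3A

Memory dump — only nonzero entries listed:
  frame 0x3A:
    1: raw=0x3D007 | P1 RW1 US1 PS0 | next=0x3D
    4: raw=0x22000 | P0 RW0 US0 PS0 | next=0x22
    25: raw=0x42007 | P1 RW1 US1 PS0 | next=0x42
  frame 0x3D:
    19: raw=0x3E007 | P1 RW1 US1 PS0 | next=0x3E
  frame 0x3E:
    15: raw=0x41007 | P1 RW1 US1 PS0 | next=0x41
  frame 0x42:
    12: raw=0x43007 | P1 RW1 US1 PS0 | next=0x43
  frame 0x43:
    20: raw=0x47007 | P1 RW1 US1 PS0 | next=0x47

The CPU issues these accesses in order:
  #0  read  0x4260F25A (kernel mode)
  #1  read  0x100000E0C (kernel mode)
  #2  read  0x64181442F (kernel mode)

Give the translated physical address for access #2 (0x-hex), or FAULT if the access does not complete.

Per-access translation:
#0 VA=0x4260F25A (r,kernel):
  L0: frame=0x3A idx=1 entry=0x3D007 [P=1 RW=1 US=1 PS=0]
  L1: frame=0x3D idx=19 entry=0x3E007 [P=1 RW=1 US=1 PS=0]
  L2: frame=0x3E idx=15 entry=0x41007 [P=1 RW=1 US=1 PS=0]
  ✓ 0x4125A  — 3 lookups
#1 VA=0x100000E0C (r,kernel):
  L0: frame=0x3A idx=4 entry=0x22000 [P=0 RW=0 US=0 PS=0]
  ⇒ fault: PAGE_NOT_PRESENT  — 1 lookups
#2 VA=0x64181442F (r,kernel):
  L0: frame=0x3A idx=25 entry=0x42007 [P=1 RW=1 US=1 PS=0]
  L1: frame=0x42 idx=12 entry=0x43007 [P=1 RW=1 US=1 PS=0]
  L2: frame=0x43 idx=20 entry=0x47007 [P=1 RW=1 US=1 PS=0]
  ✓ 0x4742F  — 3 lookups

Access #2 PA: 0x4742F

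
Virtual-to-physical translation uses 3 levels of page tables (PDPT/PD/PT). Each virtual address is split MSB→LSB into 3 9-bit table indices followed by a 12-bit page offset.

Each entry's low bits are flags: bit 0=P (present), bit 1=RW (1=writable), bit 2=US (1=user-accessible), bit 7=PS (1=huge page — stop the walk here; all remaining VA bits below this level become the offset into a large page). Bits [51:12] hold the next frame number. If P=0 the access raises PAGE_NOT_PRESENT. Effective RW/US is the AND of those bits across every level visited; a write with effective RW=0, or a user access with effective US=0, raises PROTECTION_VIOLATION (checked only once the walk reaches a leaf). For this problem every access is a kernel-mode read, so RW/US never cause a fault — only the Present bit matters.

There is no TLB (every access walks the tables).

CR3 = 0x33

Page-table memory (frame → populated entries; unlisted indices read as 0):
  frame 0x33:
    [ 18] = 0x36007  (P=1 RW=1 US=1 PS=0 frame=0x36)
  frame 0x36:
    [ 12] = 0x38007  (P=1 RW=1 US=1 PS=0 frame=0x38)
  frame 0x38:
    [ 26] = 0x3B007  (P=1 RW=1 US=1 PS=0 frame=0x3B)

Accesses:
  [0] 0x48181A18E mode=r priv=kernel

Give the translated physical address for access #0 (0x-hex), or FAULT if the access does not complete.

Trace:
#0 VA=0x48181A18E (r,kernel):
  [0] read 0x33 idx=18: raw=0x36007 flags P=1 W=1 U=1 S=0
  [1] read 0x36 idx=12: raw=0x38007 flags P=1 W=1 U=1 S=0
  [2] read 0x38 idx=26: raw=0x3B007 flags P=1 W=1 U=1 S=0
  ⇒ phys 0x3B18E  [3 reads]

Access #0 PA: 0x3B18E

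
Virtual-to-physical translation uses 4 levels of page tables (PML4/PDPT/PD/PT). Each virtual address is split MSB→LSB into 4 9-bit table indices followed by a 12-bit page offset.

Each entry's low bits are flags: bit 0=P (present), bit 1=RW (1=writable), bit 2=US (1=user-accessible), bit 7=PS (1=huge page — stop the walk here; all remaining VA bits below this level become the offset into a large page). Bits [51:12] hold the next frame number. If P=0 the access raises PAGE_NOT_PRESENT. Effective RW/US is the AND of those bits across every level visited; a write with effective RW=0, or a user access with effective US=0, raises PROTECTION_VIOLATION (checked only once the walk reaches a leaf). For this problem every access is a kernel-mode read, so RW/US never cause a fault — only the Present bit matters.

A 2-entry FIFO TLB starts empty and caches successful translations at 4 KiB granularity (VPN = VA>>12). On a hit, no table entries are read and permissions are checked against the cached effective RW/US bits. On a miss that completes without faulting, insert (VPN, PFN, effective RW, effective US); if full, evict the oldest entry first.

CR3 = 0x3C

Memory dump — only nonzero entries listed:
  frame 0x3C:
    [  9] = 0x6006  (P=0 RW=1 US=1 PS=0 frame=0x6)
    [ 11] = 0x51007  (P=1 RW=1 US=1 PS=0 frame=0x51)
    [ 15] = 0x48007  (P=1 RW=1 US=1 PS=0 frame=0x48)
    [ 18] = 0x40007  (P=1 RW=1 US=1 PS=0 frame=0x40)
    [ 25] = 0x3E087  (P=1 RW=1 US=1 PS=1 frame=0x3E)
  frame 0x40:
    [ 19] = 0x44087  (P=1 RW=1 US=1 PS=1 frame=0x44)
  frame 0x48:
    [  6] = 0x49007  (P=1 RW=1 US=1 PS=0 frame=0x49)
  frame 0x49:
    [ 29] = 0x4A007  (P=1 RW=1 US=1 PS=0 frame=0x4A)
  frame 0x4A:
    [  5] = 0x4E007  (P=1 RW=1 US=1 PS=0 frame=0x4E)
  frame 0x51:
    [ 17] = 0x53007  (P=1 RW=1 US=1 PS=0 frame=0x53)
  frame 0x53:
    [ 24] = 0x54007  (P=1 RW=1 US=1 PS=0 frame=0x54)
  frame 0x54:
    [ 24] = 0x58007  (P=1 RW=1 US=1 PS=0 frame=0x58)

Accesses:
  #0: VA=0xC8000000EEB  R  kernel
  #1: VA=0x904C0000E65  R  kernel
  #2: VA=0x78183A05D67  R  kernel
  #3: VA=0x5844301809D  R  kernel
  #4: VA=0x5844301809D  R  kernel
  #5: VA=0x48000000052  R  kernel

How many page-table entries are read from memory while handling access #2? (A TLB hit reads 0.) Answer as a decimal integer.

Trace:
#0 VA=0xC8000000EEB (r,kernel):
  L0 @0x3C[25] → 0x3E087  P=1,RW=1,US=1,PS=1
  → PA=0x3EEEB (huge @L0)  (1 entries read)
#1 VA=0x904C0000E65 (r,kernel):
  L0 @0x3C[18] → 0x40007  P=1,RW=1,US=1,PS=0
  L1 @0x40[19] → 0x44087  P=1,RW=1,US=1,PS=1
  → PA=0x44E65 (huge @L1)  (2 entries read)
#2 VA=0x78183A05D67 (r,kernel):
  L0 @0x3C[15] → 0x48007  P=1,RW=1,US=1,PS=0
  L1 @0x48[6] → 0x49007  P=1,RW=1,US=1,PS=0
  L2 @0x49[29] → 0x4A007  P=1,RW=1,US=1,PS=0
  L3 @0x4A[5] → 0x4E007  P=1,RW=1,US=1,PS=0
  → PA=0x4ED67  (4 entries read)
#3 VA=0x5844301809D (r,kernel):
  L0 @0x3C[11] → 0x51007  P=1,RW=1,US=1,PS=0
  L1 @0x51[17] → 0x53007  P=1,RW=1,US=1,PS=0
  L2 @0x53[24] → 0x54007  P=1,RW=1,US=1,PS=0
  L3 @0x54[24] → 0x58007  P=1,RW=1,US=1,PS=0
  → PA=0x5809D  (4 entries read)
#4 VA=0x5844301809D (r,kernel):
  TLB hit vpn=0x58443018 → PA=0x5809D
#5 VA=0x48000000052 (r,kernel):
  L0 @0x3C[9] → 0x6006  P=0,RW=1,US=1,PS=0
  ⇒ fault: PAGE_NOT_PRESENT  — 1 lookups

Entries read for #2: 4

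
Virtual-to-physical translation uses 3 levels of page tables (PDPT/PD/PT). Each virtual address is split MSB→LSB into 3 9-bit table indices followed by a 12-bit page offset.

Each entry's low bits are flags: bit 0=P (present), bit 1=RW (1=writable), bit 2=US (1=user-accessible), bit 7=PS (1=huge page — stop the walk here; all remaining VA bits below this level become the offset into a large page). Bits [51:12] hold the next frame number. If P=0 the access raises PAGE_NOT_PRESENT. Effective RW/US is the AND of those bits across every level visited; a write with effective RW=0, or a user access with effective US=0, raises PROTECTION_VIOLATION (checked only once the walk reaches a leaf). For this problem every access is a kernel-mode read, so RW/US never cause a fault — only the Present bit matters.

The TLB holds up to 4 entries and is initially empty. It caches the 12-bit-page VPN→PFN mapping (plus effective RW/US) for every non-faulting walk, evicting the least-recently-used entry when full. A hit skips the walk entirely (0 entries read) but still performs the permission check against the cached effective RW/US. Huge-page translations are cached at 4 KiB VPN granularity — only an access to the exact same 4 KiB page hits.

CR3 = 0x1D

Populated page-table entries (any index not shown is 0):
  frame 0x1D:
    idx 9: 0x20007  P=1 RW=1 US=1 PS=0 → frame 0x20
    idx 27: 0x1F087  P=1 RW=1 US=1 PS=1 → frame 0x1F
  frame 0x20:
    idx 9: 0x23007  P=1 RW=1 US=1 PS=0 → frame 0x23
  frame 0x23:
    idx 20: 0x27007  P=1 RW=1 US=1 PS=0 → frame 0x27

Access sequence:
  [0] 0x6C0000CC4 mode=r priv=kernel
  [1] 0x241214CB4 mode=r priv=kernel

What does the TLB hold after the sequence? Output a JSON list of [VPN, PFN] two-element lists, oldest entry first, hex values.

Walk each access:
#0 VA=0x6C0000CC4 (r,kernel):
  L0 @0x1D[27] → 0x1F087  P=1,RW=1,US=1,PS=1
  → PA=0x1FCC4 (huge @L0)  (1 entries read)
#1 VA=0x241214CB4 (r,kernel):
  L0 @0x1D[9] → 0x20007  P=1,RW=1,US=1,PS=0
  L1 @0x20[9] → 0x23007  P=1,RW=1,US=1,PS=0
  L2 @0x23[20] → 0x27007  P=1,RW=1,US=1,PS=0
  → PA=0x27CB4  (3 entries read)

TLB: [["0x6C0000", "0x1F"], ["0x241214", "0x27"]]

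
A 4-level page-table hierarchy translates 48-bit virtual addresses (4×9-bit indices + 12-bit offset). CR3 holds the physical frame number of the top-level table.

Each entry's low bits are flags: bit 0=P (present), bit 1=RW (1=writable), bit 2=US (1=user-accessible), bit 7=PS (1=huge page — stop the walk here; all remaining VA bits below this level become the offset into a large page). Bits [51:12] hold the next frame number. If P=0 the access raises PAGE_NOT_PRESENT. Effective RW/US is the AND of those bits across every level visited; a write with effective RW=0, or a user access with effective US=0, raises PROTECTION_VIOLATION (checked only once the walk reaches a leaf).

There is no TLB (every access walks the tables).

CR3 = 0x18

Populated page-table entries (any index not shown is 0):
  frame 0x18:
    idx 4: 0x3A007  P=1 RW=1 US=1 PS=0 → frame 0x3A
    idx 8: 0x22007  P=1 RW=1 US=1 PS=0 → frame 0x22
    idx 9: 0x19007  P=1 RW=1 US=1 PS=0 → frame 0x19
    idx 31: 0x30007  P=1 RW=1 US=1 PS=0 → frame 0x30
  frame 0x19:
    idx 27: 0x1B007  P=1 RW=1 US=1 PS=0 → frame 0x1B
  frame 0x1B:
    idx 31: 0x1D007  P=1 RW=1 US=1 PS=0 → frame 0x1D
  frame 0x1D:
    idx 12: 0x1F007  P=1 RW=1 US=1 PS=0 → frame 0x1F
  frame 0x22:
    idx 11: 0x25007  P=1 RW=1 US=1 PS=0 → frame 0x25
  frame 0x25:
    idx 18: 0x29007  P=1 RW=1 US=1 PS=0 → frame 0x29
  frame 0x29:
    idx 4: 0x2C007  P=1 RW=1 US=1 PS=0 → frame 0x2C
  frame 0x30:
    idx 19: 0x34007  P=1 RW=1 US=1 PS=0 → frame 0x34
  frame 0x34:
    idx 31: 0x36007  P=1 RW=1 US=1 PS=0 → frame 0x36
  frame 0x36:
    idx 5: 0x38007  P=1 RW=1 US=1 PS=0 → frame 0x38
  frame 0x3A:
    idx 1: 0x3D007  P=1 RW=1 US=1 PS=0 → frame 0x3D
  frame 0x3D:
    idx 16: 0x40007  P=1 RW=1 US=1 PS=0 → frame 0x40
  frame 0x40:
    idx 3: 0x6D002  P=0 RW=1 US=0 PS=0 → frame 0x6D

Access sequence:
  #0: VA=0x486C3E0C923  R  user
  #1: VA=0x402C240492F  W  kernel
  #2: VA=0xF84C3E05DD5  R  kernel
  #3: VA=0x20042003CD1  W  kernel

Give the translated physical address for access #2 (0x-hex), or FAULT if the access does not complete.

Per-access translation:
#0 VA=0x486C3E0C923 (r,user):
  [0] read 0x18 idx=9: raw=0x19007 flags P=1 W=1 U=1 S=0
  [1] read 0x19 idx=27: raw=0x1B007 flags P=1 W=1 U=1 S=0
  [2] read 0x1B idx=31: raw=0x1D007 flags P=1 W=1 U=1 S=0
  [3] read 0x1D idx=12: raw=0x1F007 flags P=1 W=1 U=1 S=0
  → PA=0x1F923  (4 entries read)
#1 VA=0x402C240492F (w,kernel):
  [0] read 0x18 idx=8: raw=0x22007 flags P=1 W=1 U=1 S=0
  [1] read 0x22 idx=11: raw=0x25007 flags P=1 W=1 U=1 S=0
  [2] read 0x25 idx=18: raw=0x29007 flags P=1 W=1 U=1 S=0
  [3] read 0x29 idx=4: raw=0x2C007 flags P=1 W=1 U=1 S=0
  → PA=0x2C92F  (4 entries read)
#2 VA=0xF84C3E05DD5 (r,kernel):
  [0] read 0x18 idx=31: raw=0x30007 flags P=1 W=1 U=1 S=0
  [1] read 0x30 idx=19: raw=0x34007 flags P=1 W=1 U=1 S=0
  [2] read 0x34 idx=31: raw=0x36007 flags P=1 W=1 U=1 S=0
  [3] read 0x36 idx=5: raw=0x38007 flags P=1 W=1 U=1 S=0
  → PA=0x38DD5  (4 entries read)
#3 VA=0x20042003CD1 (w,kernel):
  [0] read 0x18 idx=4: raw=0x3A007 flags P=1 W=1 U=1 S=0
  [1] read 0x3A idx=1: raw=0x3D007 flags P=1 W=1 U=1 S=0
  [2] read 0x3D idx=16: raw=0x40007 flags P=1 W=1 U=1 S=0
  [3] read 0x40 idx=3: raw=0x6D002 flags P=0 W=1 U=0 S=0
  → PAGE_NOT_PRESENT  (4 entries read)

Access #2 PA: 0x38DD5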